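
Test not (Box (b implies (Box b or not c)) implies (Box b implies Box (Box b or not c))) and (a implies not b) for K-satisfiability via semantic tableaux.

1. not (Box (b implies (Box b or not c)) implies (Box b implies Box (Box b or not c))) and (a implies not b), 0
2. not (Box (b implies (Box b or not c)) implies (Box b implies Box (Box b or not c))), 0
3. a implies not b, 0
4. Box (b implies (Box b or not c)), 0
5. not (Box b implies Box (Box b or not c)), 0
6. Box b, 0
7. not Box (Box b or not c), 0
8. not b, 0
9. not (Box b or not c), 1
10. not Box b, 1
11. c, 1
12. b implies (Box b or not c), 1
13. b, 1
14. Box b or not c, 1
15. Box b, 1
16. not b, 2
17. b, 2
Accessibility: 0R1, 1R2
Branch closes: b and not b both at 2.
(One branch shown.) All branches close.

Unsatisfiable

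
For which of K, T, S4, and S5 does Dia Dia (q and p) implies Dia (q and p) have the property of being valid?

S4, S5

T-tableau for the negation not (Dia Dia (q and p) implies Dia (q and p)):
1. not (Dia Dia (q and p) implies Dia (q and p)), 0
2. Dia Dia (q and p), 0
3. not Dia (q and p), 0
4. not (q and p), 0
5. not p, 0
6. Dia (q and p), 1
7. not (q and p), 1
8. not p, 1
9. q and p, 2
10. q, 2
11. p, 2
Accessibility: 0R0, 0R1, 1R1, 1R2, 2R2
Complete open branch: countermodel on a T-frame, so not valid in T, nor in K (the same frame is also a K-frame).
S4-tableau for the negation not (Dia Dia (q and p) implies Dia (q and p)):
1. not (Dia Dia (q and p) implies Dia (q and p)), 0
2. Dia Dia (q and p), 0
3. not Dia (q and p), 0
4. not (q and p), 0
5. not p, 0
6. Dia (q and p), 1
7. not (q and p), 1
8. not p, 1
9. q and p, 2
10. q, 2
11. p, 2
12. not (q and p), 2
13. not p, 2
Accessibility: 0R0, 0R1, 0R2, 1R1, 1R2, 2R2
Branch closes: p and not p both at 2.
Every branch closes (one shown): valid in S4, hence also in S5 (every theorem of S4 is a theorem of S5).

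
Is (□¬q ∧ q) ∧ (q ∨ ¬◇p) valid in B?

Invalid (countermodel exists)

Tableau for the negation ¬((□¬q ∧ q) ∧ (q ∨ ¬◇p)):
1. ¬((□¬q ∧ q) ∧ (q ∨ ¬◇p)), u
2. ¬(q ∨ ¬◇p), u
3. ¬q, u
4. ◇p, u
5. p, v
Accessibility: uRu, uRv, vRu, vRv
The negation has an open branch (countermodel exists).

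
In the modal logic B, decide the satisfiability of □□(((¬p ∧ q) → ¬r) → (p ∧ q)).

1. □□(((¬p ∧ q) → ¬r) → (p ∧ q)), w0
2. □(((¬p ∧ q) → ¬r) → (p ∧ q)), w0   [□-rule on 1 via w0Rw0]
3. ((¬p ∧ q) → ¬r) → (p ∧ q), w0   [□-rule on 2 via w0Rw0]
4. p ∧ q, w0   [→-rule on 3 (branches; this branch)]
5. p, w0   [∧-rule on 4]
6. q, w0   [∧-rule on 4]
Accessibility: w0Rw0

Satisfiable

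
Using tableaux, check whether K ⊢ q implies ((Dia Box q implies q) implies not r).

Not valid

Tableau for the negation not (q implies ((Dia Box q implies q) implies not r)):
1. not (q implies ((Dia Box q implies q) implies not r)), w0
2. q, w0   [neg-implies-rule on 1]
3. not ((Dia Box q implies q) implies not r), w0   [neg-implies-rule on 1]
4. Dia Box q implies q, w0   [neg-implies-rule on 3]
5. r, w0   [neg-implies-rule on 3]
The negation has an open branch (countermodel exists).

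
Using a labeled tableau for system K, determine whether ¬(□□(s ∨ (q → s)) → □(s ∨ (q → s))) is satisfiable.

Satisfiable

1. ¬(□□(s ∨ (q → s)) → □(s ∨ (q → s))), 0
2. □□(s ∨ (q → s)), 0   [¬→-rule on 1]
3. ¬□(s ∨ (q → s)), 0   [¬→-rule on 1]
4. ¬(s ∨ (q → s)), 1   [¬□-rule on 3: fresh world 1, 0R1]
5. ¬s, 1   [¬∨-rule on 4]
6. ¬(q → s), 1   [¬∨-rule on 4]
7. q, 1   [¬→-rule on 6]
8. □(s ∨ (q → s)), 1   [□-rule on 2 via 0R1]
Accessibility: 0R1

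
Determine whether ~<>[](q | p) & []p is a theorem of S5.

Not valid

Tableau for the negation ~(~<>[](q | p) & []p):
1. ~(~<>[](q | p) & []p), 0
2. ~[]p, 0   [~&-rule on 1 (branches; this branch)]
3. ~p, 1   [~[]-rule on 2: fresh world 1, 0R1]
Accessibility: 0R0, 0R1, 1R0, 1R1
The negation has an open branch (countermodel exists).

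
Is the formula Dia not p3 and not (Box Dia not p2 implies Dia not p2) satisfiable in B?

Unsatisfiable

1. Dia not p3 and not (Box Dia not p2 implies Dia not p2), u
2. Dia not p3, u
3. not (Box Dia not p2 implies Dia not p2), u
4. Box Dia not p2, u
5. not Dia not p2, u
6. Dia not p2, u
7. p2, u
8. not p3, v
9. Dia not p2, v
10. p2, v
11. not p2, w
12. Dia not p2, w
13. p2, w
Accessibility: uRu, uRv, uRw, vRu, vRv, wRu, wRw
Branch closes: p2 and not p2 both at w.
(One branch shown.) All branches close.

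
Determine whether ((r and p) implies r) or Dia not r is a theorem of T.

Valid in T

Tableau for the negation not (((r and p) implies r) or Dia not r):
1. not (((r and p) implies r) or Dia not r), 0
2. not ((r and p) implies r), 0
3. not Dia not r, 0
4. r and p, 0
5. not r, 0
6. r, 0
7. p, 0
Accessibility: 0R0
Branch closes: r and not r both at 0.
Every branch of the negation's tableau closes; the branch above is one of them.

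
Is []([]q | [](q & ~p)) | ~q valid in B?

Tableau for the negation ~([]([]q | [](q & ~p)) | ~q):
1. ~([]([]q | [](q & ~p)) | ~q), w0
2. ~[]([]q | [](q & ~p)), w0   [~|-rule on 1]
3. q, w0   [~|-rule on 1]
4. ~([]q | [](q & ~p)), w1   [~[]-rule on 2: fresh world w1, w0Rw1]
5. ~[]q, w1   [~|-rule on 4]
6. ~[](q & ~p), w1   [~|-rule on 4]
7. ~q, w2   [~[]-rule on 5: fresh world w2, w1Rw2]
8. ~(q & ~p), w3   [~[]-rule on 6: fresh world w3, w1Rw3]
9. p, w3   [~&-rule on 8 (branches; this branch)]
Accessibility: w0Rw0, w0Rw1, w1Rw0, w1Rw1, w1Rw2, w1Rw3, w2Rw1, w2Rw2, w3Rw1, w3Rw3
The negation has an open branch (countermodel exists).

Not valid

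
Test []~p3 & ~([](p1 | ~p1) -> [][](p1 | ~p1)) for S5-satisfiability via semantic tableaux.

1. []~p3 & ~([](p1 | ~p1) -> [][](p1 | ~p1)), 0
2. []~p3, 0
3. ~([](p1 | ~p1) -> [][](p1 | ~p1)), 0
4. [](p1 | ~p1), 0
5. ~[][](p1 | ~p1), 0
6. ~p3, 0
7. p1 | ~p1, 0
8. ~p1, 0
9. ~[](p1 | ~p1), 1
10. ~p3, 1
11. p1 | ~p1, 1
12. ~p1, 1
13. ~(p1 | ~p1), 2
14. ~p1, 2
15. p1, 2
Accessibility: 0R0, 0R1, 0R2, 1R0, 1R1, 1R2, 2R0, 2R1, 2R2
Branch closes: p1 and ~p1 both at 2.
Every branch closes; the branch above is one of them.

No, unsatisfiable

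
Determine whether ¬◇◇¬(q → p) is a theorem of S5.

No, not valid

Tableau for the negation ◇◇¬(q → p):
1. ◇◇¬(q → p), w0
2. ◇¬(q → p), w1   [◇-rule on 1: fresh world w1, w0Rw1]
3. ¬(q → p), w2   [◇-rule on 2: fresh world w2, w1Rw2]
4. q, w2   [¬→-rule on 3]
5. ¬p, w2   [¬→-rule on 3]
Accessibility: w0Rw0, w0Rw1, w0Rw2, w1Rw0, w1Rw1, w1Rw2, w2Rw0, w2Rw1, w2Rw2
The negation has an open branch (countermodel exists).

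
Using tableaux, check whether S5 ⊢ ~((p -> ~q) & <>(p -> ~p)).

Tableau for the negation (p -> ~q) & <>(p -> ~p):
1. (p -> ~q) & <>(p -> ~p), u
2. p -> ~q, u
3. <>(p -> ~p), u
4. ~q, u
5. p -> ~p, v
6. ~p, v
Accessibility: uRu, uRv, vRu, vRv
The negation has an open branch (countermodel exists).

Not valid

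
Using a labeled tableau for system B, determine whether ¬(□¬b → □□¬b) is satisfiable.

1. ¬(□¬b → □□¬b), u
2. □¬b, u
3. ¬□□¬b, u
4. ¬b, u
5. ¬□¬b, v
6. ¬b, v
7. b, w
Accessibility: uRu, uRv, vRu, vRv, vRw, wRv, wRw

Yes, satisfiable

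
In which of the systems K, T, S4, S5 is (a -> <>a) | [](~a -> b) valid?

K-tableau for the negation ~((a -> <>a) | [](~a -> b)):
1. ~((a -> <>a) | [](~a -> b)), 0
2. ~(a -> <>a), 0
3. ~[](~a -> b), 0
4. a, 0
5. ~<>a, 0
6. ~(~a -> b), 1
7. ~a, 1
8. ~b, 1
Accessibility: 0R1
Complete open branch: countermodel on a K-frame, so not valid in K.
T-tableau for the negation ~((a -> <>a) | [](~a -> b)):
1. ~((a -> <>a) | [](~a -> b)), 0
2. ~(a -> <>a), 0
3. ~[](~a -> b), 0
4. a, 0
5. ~<>a, 0
6. ~a, 0
Accessibility: 0R0
Branch closes: a and ~a both at 0.
Every branch closes (one shown): valid in T, hence also in S4, S5 (every theorem of T is a theorem of S4 and S5).

T, S4, S5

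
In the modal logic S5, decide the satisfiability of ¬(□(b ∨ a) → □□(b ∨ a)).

1. ¬(□(b ∨ a) → □□(b ∨ a)), w0
2. □(b ∨ a), w0
3. ¬□□(b ∨ a), w0
4. b ∨ a, w0
5. a, w0
6. ¬□(b ∨ a), w1
7. b ∨ a, w1
8. a, w1
9. ¬(b ∨ a), w2
10. ¬b, w2
11. ¬a, w2
12. b ∨ a, w2
13. a, w2
Accessibility: w0Rw0, w0Rw1, w0Rw2, w1Rw0, w1Rw1, w1Rw2, w2Rw0, w2Rw1, w2Rw2
Branch closes: a and ¬a both at w2.
Every branch closes; the branch above is one of them.

Unsatisfiable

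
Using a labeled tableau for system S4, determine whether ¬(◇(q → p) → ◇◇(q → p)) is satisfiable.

1. ¬(◇(q → p) → ◇◇(q → p)), w0
2. ◇(q → p), w0
3. ¬◇◇(q → p), w0
4. ¬◇(q → p), w0
5. ¬(q → p), w0
6. q, w0
7. ¬p, w0
8. q → p, w1
9. ¬◇(q → p), w1
10. ¬(q → p), w1
11. q, w1
12. ¬p, w1
13. p, w1
Accessibility: w0Rw0, w0Rw1, w1Rw1
Branch closes: p and ¬p both at w1.
All branches of the tableau close; one closing branch shown above.

Unsatisfiable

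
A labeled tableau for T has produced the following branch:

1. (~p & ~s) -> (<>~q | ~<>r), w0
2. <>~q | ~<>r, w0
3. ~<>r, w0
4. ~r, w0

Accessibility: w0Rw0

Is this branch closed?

No atom appears with both signs at the same world.

No, open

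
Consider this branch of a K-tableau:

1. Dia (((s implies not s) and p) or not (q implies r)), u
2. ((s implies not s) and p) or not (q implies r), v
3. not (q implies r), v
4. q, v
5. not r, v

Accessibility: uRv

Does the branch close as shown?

Not closed

There is no literal clash: for every atom and world, at most one sign appears.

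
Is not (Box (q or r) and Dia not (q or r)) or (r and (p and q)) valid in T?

Valid in T

Tableau for the negation not (not (Box (q or r) and Dia not (q or r)) or (r and (p and q))):
1. not (not (Box (q or r) and Dia not (q or r)) or (r and (p and q))), 0
2. Box (q or r) and Dia not (q or r), 0
3. not (r and (p and q)), 0
4. Box (q or r), 0
5. Dia not (q or r), 0
6. q or r, 0
7. not (p and q), 0
8. r, 0
9. not q, 0
10. not (q or r), 1
11. not q, 1
12. not r, 1
13. q or r, 1
14. r, 1
Accessibility: 0R0, 0R1, 1R1
Branch closes: r and not r both at 1.
All branches of the negation close; one closing branch shown above.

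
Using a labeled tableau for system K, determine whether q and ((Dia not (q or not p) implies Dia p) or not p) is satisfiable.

1. q and ((Dia not (q or not p) implies Dia p) or not p), 0
2. q, 0
3. (Dia not (q or not p) implies Dia p) or not p, 0
4. not p, 0

Satisfiable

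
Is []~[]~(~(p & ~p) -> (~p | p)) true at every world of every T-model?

Tableau for the negation ~[]~[]~(~(p & ~p) -> (~p | p)):
1. ~[]~[]~(~(p & ~p) -> (~p | p)), 0
2. []~(~(p & ~p) -> (~p | p)), 1
3. ~(~(p & ~p) -> (~p | p)), 1
4. ~(p & ~p), 1
5. ~(~p | p), 1
6. p, 1
7. ~p, 1
Accessibility: 0R0, 0R1, 1R1
Branch closes: p and ~p both at 1.
All branches of the negation close; one closing branch shown above.

Valid in T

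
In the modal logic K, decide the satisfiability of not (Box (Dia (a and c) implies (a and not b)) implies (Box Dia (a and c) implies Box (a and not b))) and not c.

1. not (Box (Dia (a and c) implies (a and not b)) implies (Box Dia (a and c) implies Box (a and not b))) and not c, u
2. not (Box (Dia (a and c) implies (a and not b)) implies (Box Dia (a and c) implies Box (a and not b))), u
3. not c, u
4. Box (Dia (a and c) implies (a and not b)), u
5. not (Box Dia (a and c) implies Box (a and not b)), u
6. Box Dia (a and c), u
7. not Box (a and not b), u
8. not (a and not b), v
9. Dia (a and c) implies (a and not b), v
10. Dia (a and c), v
11. b, v
12. not Dia (a and c), v
13. a and c, w
14. a, w
15. c, w
16. not (a and c), w
17. not c, w
Accessibility: uRv, vRw
Branch closes: c and not c both at w.
Every branch closes; the branch above is one of them.

Unsatisfiable (every branch closes)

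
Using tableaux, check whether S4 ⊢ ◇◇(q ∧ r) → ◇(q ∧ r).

Tableau for the negation ¬(◇◇(q ∧ r) → ◇(q ∧ r)):
1. ¬(◇◇(q ∧ r) → ◇(q ∧ r)), w0
2. ◇◇(q ∧ r), w0
3. ¬◇(q ∧ r), w0
4. ¬(q ∧ r), w0
5. ¬r, w0
6. ◇(q ∧ r), w1
7. ¬(q ∧ r), w1
8. ¬r, w1
9. q ∧ r, w2
10. q, w2
11. r, w2
12. ¬(q ∧ r), w2
13. ¬r, w2
Accessibility: w0Rw0, w0Rw1, w0Rw2, w1Rw1, w1Rw2, w2Rw2
Branch closes: r and ¬r both at w2.
Every branch of the negation's tableau closes; the branch above is one of them.

Valid in S4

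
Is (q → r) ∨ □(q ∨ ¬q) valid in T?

Yes, valid

Tableau for the negation ¬((q → r) ∨ □(q ∨ ¬q)):
1. ¬((q → r) ∨ □(q ∨ ¬q)), 0
2. ¬(q → r), 0
3. ¬□(q ∨ ¬q), 0
4. q, 0
5. ¬r, 0
6. ¬(q ∨ ¬q), 1
7. ¬q, 1
8. q, 1
Accessibility: 0R0, 0R1, 1R1
Branch closes: q and ¬q both at 1.
Every branch of the negation's tableau closes; the branch above is one of them.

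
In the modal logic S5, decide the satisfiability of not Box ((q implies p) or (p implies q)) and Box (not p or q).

1. not Box ((q implies p) or (p implies q)) and Box (not p or q), w0
2. not Box ((q implies p) or (p implies q)), w0
3. Box (not p or q), w0
4. not p or q, w0
5. q, w0
6. not ((q implies p) or (p implies q)), w1
7. not (q implies p), w1
8. not (p implies q), w1
9. q, w1
10. not p, w1
11. p, w1
12. not q, w1
Accessibility: w0Rw0, w0Rw1, w1Rw0, w1Rw1
Branch closes: p and not p both at w1.
(One branch shown.) All branches close.

No, unsatisfiable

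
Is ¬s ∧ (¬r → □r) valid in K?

Tableau for the negation ¬(¬s ∧ (¬r → □r)):
1. ¬(¬s ∧ (¬r → □r)), 0
2. ¬(¬r → □r), 0   [¬∧-rule on 1 (branches; this branch)]
3. ¬r, 0   [¬→-rule on 2]
4. ¬□r, 0   [¬→-rule on 2]
5. ¬r, 1   [¬□-rule on 4: fresh world 1, 0R1]
Accessibility: 0R1
The negation has an open branch (countermodel exists).

Invalid (countermodel exists)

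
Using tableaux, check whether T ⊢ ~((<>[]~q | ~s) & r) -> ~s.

Invalid (countermodel exists)

Tableau for the negation ~(~((<>[]~q | ~s) & r) -> ~s):
1. ~(~((<>[]~q | ~s) & r) -> ~s), 0
2. ~((<>[]~q | ~s) & r), 0
3. s, 0
4. ~r, 0
Accessibility: 0R0
The negation has an open branch (countermodel exists).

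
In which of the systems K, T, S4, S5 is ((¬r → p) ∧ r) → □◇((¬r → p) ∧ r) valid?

S5

S4-tableau for the negation ¬(((¬r → p) ∧ r) → □◇((¬r → p) ∧ r)):
1. ¬(((¬r → p) ∧ r) → □◇((¬r → p) ∧ r)), 0
2. (¬r → p) ∧ r, 0
3. ¬□◇((¬r → p) ∧ r), 0
4. ¬r → p, 0
5. r, 0
6. p, 0
7. ¬◇((¬r → p) ∧ r), 1
8. ¬((¬r → p) ∧ r), 1
9. ¬r, 1
Accessibility: 0R0, 0R1, 1R1
Complete open branch: countermodel on an S4-frame, so not valid in S4, nor in K, T (the same frame is also a K-frame and a T-frame).
S5-tableau for the negation ¬(((¬r → p) ∧ r) → □◇((¬r → p) ∧ r)):
1. ¬(((¬r → p) ∧ r) → □◇((¬r → p) ∧ r)), 0
2. (¬r → p) ∧ r, 0
3. ¬□◇((¬r → p) ∧ r), 0
4. ¬r → p, 0
5. r, 0
6. p, 0
7. ¬◇((¬r → p) ∧ r), 1
8. ¬((¬r → p) ∧ r), 0
9. ¬((¬r → p) ∧ r), 1
10. ¬(¬r → p), 0
11. ¬r, 0
12. ¬p, 0
Accessibility: 0R0, 0R1, 1R0, 1R1
Branch closes: r and ¬r both at 0.
Every branch closes (one shown): valid in S5.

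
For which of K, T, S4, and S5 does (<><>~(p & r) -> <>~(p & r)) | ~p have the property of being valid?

T-tableau for the negation ~((<><>~(p & r) -> <>~(p & r)) | ~p):
1. ~((<><>~(p & r) -> <>~(p & r)) | ~p), w0
2. ~(<><>~(p & r) -> <>~(p & r)), w0   [~|-rule on 1]
3. p, w0   [~|-rule on 1]
4. <><>~(p & r), w0   [~->-rule on 2]
5. ~<>~(p & r), w0   [~->-rule on 2]
6. p & r, w0   [~<>-rule on 5 via w0Rw0]
7. r, w0   [&-rule on 6]
8. <>~(p & r), w1   [<>-rule on 4: fresh world w1, w0Rw1]
9. p & r, w1   [~<>-rule on 5 via w0Rw1]
10. p, w1   [&-rule on 9]
11. r, w1   [&-rule on 9]
12. ~(p & r), w2   [<>-rule on 8: fresh world w2, w1Rw2]
13. ~r, w2   [~&-rule on 12 (branches; this branch)]
Accessibility: w0Rw0, w0Rw1, w1Rw1, w1Rw2, w2Rw2
Complete open branch: countermodel on a T-frame, so not valid in T, nor in K (the same frame is also a K-frame).
S4-tableau for the negation ~((<><>~(p & r) -> <>~(p & r)) | ~p):
1. ~((<><>~(p & r) -> <>~(p & r)) | ~p), w0
2. ~(<><>~(p & r) -> <>~(p & r)), w0   [~|-rule on 1]
3. p, w0   [~|-rule on 1]
4. <><>~(p & r), w0   [~->-rule on 2]
5. ~<>~(p & r), w0   [~->-rule on 2]
6. p & r, w0   [~<>-rule on 5 via w0Rw0]
7. r, w0   [&-rule on 6]
8. <>~(p & r), w1   [<>-rule on 4: fresh world w1, w0Rw1]
9. p & r, w1   [~<>-rule on 5 via w0Rw1]
10. p, w1   [&-rule on 9]
11. r, w1   [&-rule on 9]
12. ~(p & r), w2   [<>-rule on 8: fresh world w2, w1Rw2]
13. p & r, w2   [~<>-rule on 5 via w0Rw2]
14. p, w2   [&-rule on 13]
15. r, w2   [&-rule on 13]
16. ~r, w2   [~&-rule on 12 (branches; this branch)]
Accessibility: w0Rw0, w0Rw1, w0Rw2, w1Rw1, w1Rw2, w2Rw2
Branch closes: r and ~r both at w2.
Every branch closes (one shown): valid in S4, hence also in S5 (every theorem of S4 is a theorem of S5).

S4, S5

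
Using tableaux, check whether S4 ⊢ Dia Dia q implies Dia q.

Yes, valid

Tableau for the negation not (Dia Dia q implies Dia q):
1. not (Dia Dia q implies Dia q), u
2. Dia Dia q, u
3. not Dia q, u
4. not q, u
5. Dia q, v
6. not q, v
7. q, w
8. not q, w
Accessibility: uRu, uRv, uRw, vRv, vRw, wRw
Branch closes: q and not q both at w.
Every branch of the negation's tableau closes; the branch above is one of them.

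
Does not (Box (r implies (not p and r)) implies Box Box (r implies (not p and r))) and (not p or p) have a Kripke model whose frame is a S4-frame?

1. not (Box (r implies (not p and r)) implies Box Box (r implies (not p and r))) and (not p or p), w0
2. not (Box (r implies (not p and r)) implies Box Box (r implies (not p and r))), w0
3. not p or p, w0
4. Box (r implies (not p and r)), w0
5. not Box Box (r implies (not p and r)), w0
6. r implies (not p and r), w0
7. not p, w0
8. not p and r, w0
9. r, w0
10. not Box (r implies (not p and r)), w1
11. r implies (not p and r), w1
12. not p and r, w1
13. not p, w1
14. r, w1
15. not (r implies (not p and r)), w2
16. r, w2
17. not (not p and r), w2
18. r implies (not p and r), w2
19. p, w2
20. not p and r, w2
21. not p, w2
Accessibility: w0Rw0, w0Rw1, w0Rw2, w1Rw1, w1Rw2, w2Rw2
Branch closes: p and not p both at w2.
Every branch closes; the branch above is one of them.

Unsatisfiable (every branch closes)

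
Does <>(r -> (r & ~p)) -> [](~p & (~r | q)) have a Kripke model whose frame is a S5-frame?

1. <>(r -> (r & ~p)) -> [](~p & (~r | q)), u
2. [](~p & (~r | q)), u   [->-rule on 1 (branches; this branch)]
3. ~p & (~r | q), u   [[]-rule on 2 via uRu]
4. ~p, u   [&-rule on 3]
5. ~r | q, u   [&-rule on 3]
6. q, u   [|-rule on 5 (branches; this branch)]
Accessibility: uRu

Satisfiable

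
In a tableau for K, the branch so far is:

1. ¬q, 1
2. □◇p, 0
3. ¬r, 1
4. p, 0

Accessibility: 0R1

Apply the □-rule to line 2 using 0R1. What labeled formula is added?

◇p, 1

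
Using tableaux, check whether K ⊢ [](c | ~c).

Valid in K

Tableau for the negation ~[](c | ~c):
1. ~[](c | ~c), u
2. ~(c | ~c), v
3. ~c, v
4. c, v
Accessibility: uRv
Branch closes: c and ~c both at v.
Every branch of the negation's tableau closes; the branch above is one of them.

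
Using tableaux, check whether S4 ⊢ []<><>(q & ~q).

Tableau for the negation ~[]<><>(q & ~q):
1. ~[]<><>(q & ~q), u
2. ~<><>(q & ~q), v   [~[]-rule on 1: fresh world v, uRv]
3. ~<>(q & ~q), v   [~<>-rule on 2 via vRv]
4. ~(q & ~q), v   [~<>-rule on 3 via vRv]
5. q, v   [~&-rule on 4 (branches; this branch)]
Accessibility: uRu, uRv, vRv
The negation has an open branch (countermodel exists).

Not valid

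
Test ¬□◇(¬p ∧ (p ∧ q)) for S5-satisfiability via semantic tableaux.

1. ¬□◇(¬p ∧ (p ∧ q)), u
2. ¬◇(¬p ∧ (p ∧ q)), v   [¬□-rule on 1: fresh world v, uRv]
3. ¬(¬p ∧ (p ∧ q)), u   [¬◇-rule on 2 via vRu]
4. ¬(¬p ∧ (p ∧ q)), v   [¬◇-rule on 2 via vRv]
5. ¬(p ∧ q), u   [¬∧-rule on 3 (branches; this branch)]
6. ¬(p ∧ q), v   [¬∧-rule on 4 (branches; this branch)]
7. ¬q, u   [¬∧-rule on 5 (branches; this branch)]
8. ¬q, v   [¬∧-rule on 6 (branches; this branch)]
Accessibility: uRu, uRv, vRu, vRv

Yes, satisfiable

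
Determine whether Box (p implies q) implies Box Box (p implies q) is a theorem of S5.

Tableau for the negation not (Box (p implies q) implies Box Box (p implies q)):
1. not (Box (p implies q) implies Box Box (p implies q)), u
2. Box (p implies q), u
3. not Box Box (p implies q), u
4. p implies q, u
5. q, u
6. not Box (p implies q), v
7. p implies q, v
8. q, v
9. not (p implies q), w
10. p, w
11. not q, w
12. p implies q, w
13. q, w
Accessibility: uRu, uRv, uRw, vRu, vRv, vRw, wRu, wRv, wRw
Branch closes: q and not q both at w.
Every branch of the negation's tableau closes; the branch above is one of them.

Valid in S5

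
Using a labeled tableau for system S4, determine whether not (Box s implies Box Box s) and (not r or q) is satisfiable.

1. not (Box s implies Box Box s) and (not r or q), w0
2. not (Box s implies Box Box s), w0
3. not r or q, w0
4. Box s, w0
5. not Box Box s, w0
6. s, w0
7. q, w0
8. not Box s, w1
9. s, w1
10. not s, w2
11. s, w2
Accessibility: w0Rw0, w0Rw1, w0Rw2, w1Rw1, w1Rw2, w2Rw2
Branch closes: s and not s both at w2.
All branches of the tableau close; one closing branch shown above.

Unsatisfiable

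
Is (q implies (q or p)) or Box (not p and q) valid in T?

Tableau for the negation not ((q implies (q or p)) or Box (not p and q)):
1. not ((q implies (q or p)) or Box (not p and q)), w0
2. not (q implies (q or p)), w0   [neg-or-rule on 1]
3. not Box (not p and q), w0   [neg-or-rule on 1]
4. q, w0   [neg-implies-rule on 2]
5. not (q or p), w0   [neg-implies-rule on 2]
6. not q, w0   [neg-or-rule on 5]
7. not p, w0   [neg-or-rule on 5]
Accessibility: w0Rw0
Branch closes: q and not q both at w0.
All branches of the negation close; one closing branch shown above.

Yes, valid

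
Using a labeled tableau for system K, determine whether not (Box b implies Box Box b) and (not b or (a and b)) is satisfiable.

Satisfiable

1. not (Box b implies Box Box b) and (not b or (a and b)), 0
2. not (Box b implies Box Box b), 0   [and-rule on 1]
3. not b or (a and b), 0   [and-rule on 1]
4. Box b, 0   [neg-implies-rule on 2]
5. not Box Box b, 0   [neg-implies-rule on 2]
6. a and b, 0   [or-rule on 3 (branches; this branch)]
7. a, 0   [and-rule on 6]
8. b, 0   [and-rule on 6]
9. not Box b, 1   [neg-Box-rule on 5: fresh world 1, 0R1]
10. b, 1   [Box-rule on 4 via 0R1]
11. not b, 2   [neg-Box-rule on 9: fresh world 2, 1R2]
Accessibility: 0R1, 1R2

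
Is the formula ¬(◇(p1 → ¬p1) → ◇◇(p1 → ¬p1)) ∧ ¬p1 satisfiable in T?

No, unsatisfiable

1. ¬(◇(p1 → ¬p1) → ◇◇(p1 → ¬p1)) ∧ ¬p1, 0
2. ¬(◇(p1 → ¬p1) → ◇◇(p1 → ¬p1)), 0
3. ¬p1, 0
4. ◇(p1 → ¬p1), 0
5. ¬◇◇(p1 → ¬p1), 0
6. ¬◇(p1 → ¬p1), 0
7. ¬(p1 → ¬p1), 0
8. p1, 0
Accessibility: 0R0
Branch closes: p1 and ¬p1 both at 0.
All branches of the tableau close; one closing branch shown above.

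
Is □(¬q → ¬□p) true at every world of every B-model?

Tableau for the negation ¬□(¬q → ¬□p):
1. ¬□(¬q → ¬□p), 0
2. ¬(¬q → ¬□p), 1
3. ¬q, 1
4. □p, 1
5. p, 0
6. p, 1
Accessibility: 0R0, 0R1, 1R0, 1R1
The negation has an open branch (countermodel exists).

Not valid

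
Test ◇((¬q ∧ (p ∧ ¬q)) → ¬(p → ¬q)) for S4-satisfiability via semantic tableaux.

Yes, satisfiable

1. ◇((¬q ∧ (p ∧ ¬q)) → ¬(p → ¬q)), 0
2. (¬q ∧ (p ∧ ¬q)) → ¬(p → ¬q), 1   [◇-rule on 1: fresh world 1, 0R1]
3. ¬(p → ¬q), 1   [→-rule on 2 (branches; this branch)]
4. p, 1   [¬→-rule on 3]
5. q, 1   [¬→-rule on 3]
Accessibility: 0R0, 0R1, 1R1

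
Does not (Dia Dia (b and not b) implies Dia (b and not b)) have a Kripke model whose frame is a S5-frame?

1. not (Dia Dia (b and not b) implies Dia (b and not b)), 0
2. Dia Dia (b and not b), 0
3. not Dia (b and not b), 0
4. not (b and not b), 0
5. b, 0
6. Dia (b and not b), 1
7. not (b and not b), 1
8. b, 1
9. b and not b, 2
10. b, 2
11. not b, 2
Accessibility: 0R0, 0R1, 0R2, 1R0, 1R1, 1R2, 2R0, 2R1, 2R2
Branch closes: b and not b both at 2.
(One branch shown.) All branches close.

Unsatisfiable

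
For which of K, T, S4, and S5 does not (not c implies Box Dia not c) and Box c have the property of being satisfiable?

K

K-tableau for the formula:
1. not (not c implies Box Dia not c) and Box c, w0
2. not (not c implies Box Dia not c), w0   [and-rule on 1]
3. Box c, w0   [and-rule on 1]
4. not c, w0   [neg-implies-rule on 2]
5. not Box Dia not c, w0   [neg-implies-rule on 2]
6. not Dia not c, w1   [neg-Box-rule on 5: fresh world w1, w0Rw1]
7. c, w1   [Box-rule on 3 via w0Rw1]
Accessibility: w0Rw1
Complete open branch: satisfiable in K.
T-tableau for the formula:
1. not (not c implies Box Dia not c) and Box c, w0
2. not (not c implies Box Dia not c), w0   [and-rule on 1]
3. Box c, w0   [and-rule on 1]
4. not c, w0   [neg-implies-rule on 2]
5. not Box Dia not c, w0   [neg-implies-rule on 2]
6. c, w0   [Box-rule on 3 via w0Rw0]
Accessibility: w0Rw0
Branch closes: c and not c both at w0.
Every branch closes (one shown): unsatisfiable in T, hence also in S4, S5 (every S4/S5-frame is a T-frame).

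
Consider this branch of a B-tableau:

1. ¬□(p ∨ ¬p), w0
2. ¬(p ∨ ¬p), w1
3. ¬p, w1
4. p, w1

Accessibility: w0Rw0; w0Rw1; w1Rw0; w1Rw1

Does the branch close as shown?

Both p and ¬p appear at w1.

Yes, closed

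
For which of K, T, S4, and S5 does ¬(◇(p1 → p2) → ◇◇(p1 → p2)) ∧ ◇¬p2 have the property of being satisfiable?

K-tableau for the formula:
1. ¬(◇(p1 → p2) → ◇◇(p1 → p2)) ∧ ◇¬p2, 0
2. ¬(◇(p1 → p2) → ◇◇(p1 → p2)), 0
3. ◇¬p2, 0
4. ◇(p1 → p2), 0
5. ¬◇◇(p1 → p2), 0
6. ¬p2, 1
7. ¬◇(p1 → p2), 1
8. p1 → p2, 2
9. ¬◇(p1 → p2), 2
10. p2, 2
Accessibility: 0R1, 0R2
Complete open branch: satisfiable in K.
T-tableau for the formula:
1. ¬(◇(p1 → p2) → ◇◇(p1 → p2)) ∧ ◇¬p2, 0
2. ¬(◇(p1 → p2) → ◇◇(p1 → p2)), 0
3. ◇¬p2, 0
4. ◇(p1 → p2), 0
5. ¬◇◇(p1 → p2), 0
6. ¬◇(p1 → p2), 0
7. ¬(p1 → p2), 0
8. p1, 0
9. ¬p2, 0
10. ¬p2, 1
11. ¬◇(p1 → p2), 1
12. ¬(p1 → p2), 1
13. p1, 1
14. p1 → p2, 2
15. ¬◇(p1 → p2), 2
16. ¬(p1 → p2), 2
17. p1, 2
18. ¬p2, 2
19. p2, 2
Accessibility: 0R0, 0R1, 0R2, 1R1, 2R2
Branch closes: p2 and ¬p2 both at 2.
Every branch closes (one shown): unsatisfiable in T, hence also in S4, S5 (every S4/S5-frame is a T-frame).

K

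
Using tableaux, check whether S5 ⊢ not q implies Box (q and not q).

Not valid

Tableau for the negation not (not q implies Box (q and not q)):
1. not (not q implies Box (q and not q)), u
2. not q, u
3. not Box (q and not q), u
4. not (q and not q), v
5. q, v
Accessibility: uRu, uRv, vRu, vRv
The negation has an open branch (countermodel exists).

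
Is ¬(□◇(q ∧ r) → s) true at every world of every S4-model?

Tableau for the negation □◇(q ∧ r) → s:
1. □◇(q ∧ r) → s, 0
2. s, 0
Accessibility: 0R0
The negation has an open branch (countermodel exists).

Invalid (countermodel exists)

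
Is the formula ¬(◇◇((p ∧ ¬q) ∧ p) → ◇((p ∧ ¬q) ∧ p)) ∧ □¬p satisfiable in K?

1. ¬(◇◇((p ∧ ¬q) ∧ p) → ◇((p ∧ ¬q) ∧ p)) ∧ □¬p, u
2. ¬(◇◇((p ∧ ¬q) ∧ p) → ◇((p ∧ ¬q) ∧ p)), u
3. □¬p, u
4. ◇◇((p ∧ ¬q) ∧ p), u
5. ¬◇((p ∧ ¬q) ∧ p), u
6. ◇((p ∧ ¬q) ∧ p), v
7. ¬p, v
8. ¬((p ∧ ¬q) ∧ p), v
9. (p ∧ ¬q) ∧ p, w
10. p ∧ ¬q, w
11. p, w
12. ¬q, w
Accessibility: uRv, vRw

Satisfiable (open branch found)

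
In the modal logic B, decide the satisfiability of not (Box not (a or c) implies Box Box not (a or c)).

1. not (Box not (a or c) implies Box Box not (a or c)), 0
2. Box not (a or c), 0   [neg-implies-rule on 1]
3. not Box Box not (a or c), 0   [neg-implies-rule on 1]
4. not (a or c), 0   [Box-rule on 2 via 0R0]
5. not a, 0   [neg-or-rule on 4]
6. not c, 0   [neg-or-rule on 4]
7. not Box not (a or c), 1   [neg-Box-rule on 3: fresh world 1, 0R1]
8. not (a or c), 1   [Box-rule on 2 via 0R1]
9. not a, 1   [neg-or-rule on 8]
10. not c, 1   [neg-or-rule on 8]
11. a or c, 2   [neg-Box-rule on 7: fresh world 2, 1R2]
12. c, 2   [or-rule on 11 (branches; this branch)]
Accessibility: 0R0, 0R1, 1R0, 1R1, 1R2, 2R1, 2R2

Yes, satisfiable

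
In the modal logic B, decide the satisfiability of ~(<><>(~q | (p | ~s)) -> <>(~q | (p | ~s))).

1. ~(<><>(~q | (p | ~s)) -> <>(~q | (p | ~s))), w0
2. <><>(~q | (p | ~s)), w0   [~->-rule on 1]
3. ~<>(~q | (p | ~s)), w0   [~->-rule on 1]
4. ~(~q | (p | ~s)), w0   [~<>-rule on 3 via w0Rw0]
5. q, w0   [~|-rule on 4]
6. ~(p | ~s), w0   [~|-rule on 4]
7. ~p, w0   [~|-rule on 6]
8. s, w0   [~|-rule on 6]
9. <>(~q | (p | ~s)), w1   [<>-rule on 2: fresh world w1, w0Rw1]
10. ~(~q | (p | ~s)), w1   [~<>-rule on 3 via w0Rw1]
11. q, w1   [~|-rule on 10]
12. ~(p | ~s), w1   [~|-rule on 10]
13. ~p, w1   [~|-rule on 12]
14. s, w1   [~|-rule on 12]
15. ~q | (p | ~s), w2   [<>-rule on 9: fresh world w2, w1Rw2]
16. p | ~s, w2   [|-rule on 15 (branches; this branch)]
17. ~s, w2   [|-rule on 16 (branches; this branch)]
Accessibility: w0Rw0, w0Rw1, w1Rw0, w1Rw1, w1Rw2, w2Rw1, w2Rw2

Satisfiable (open branch found)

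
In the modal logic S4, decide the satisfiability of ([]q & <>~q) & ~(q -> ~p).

1. ([]q & <>~q) & ~(q -> ~p), u
2. []q & <>~q, u
3. ~(q -> ~p), u
4. []q, u
5. <>~q, u
6. q, u
7. p, u
8. ~q, v
9. q, v
Accessibility: uRu, uRv, vRv
Branch closes: q and ~q both at v.
Every branch closes; the branch above is one of them.

Unsatisfiable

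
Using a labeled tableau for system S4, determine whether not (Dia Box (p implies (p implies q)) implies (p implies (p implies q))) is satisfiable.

1. not (Dia Box (p implies (p implies q)) implies (p implies (p implies q))), 0
2. Dia Box (p implies (p implies q)), 0
3. not (p implies (p implies q)), 0
4. p, 0
5. not (p implies q), 0
6. not q, 0
7. Box (p implies (p implies q)), 1
8. p implies (p implies q), 1
9. p implies q, 1
10. q, 1
Accessibility: 0R0, 0R1, 1R1

Satisfiable (open branch found)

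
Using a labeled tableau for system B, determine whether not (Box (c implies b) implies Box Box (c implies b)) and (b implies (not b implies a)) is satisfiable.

Satisfiable

1. not (Box (c implies b) implies Box Box (c implies b)) and (b implies (not b implies a)), 0
2. not (Box (c implies b) implies Box Box (c implies b)), 0
3. b implies (not b implies a), 0
4. Box (c implies b), 0
5. not Box Box (c implies b), 0
6. c implies b, 0
7. not b implies a, 0
8. b, 0
9. a, 0
10. not Box (c implies b), 1
11. c implies b, 1
12. b, 1
13. not (c implies b), 2
14. c, 2
15. not b, 2
Accessibility: 0R0, 0R1, 1R0, 1R1, 1R2, 2R1, 2R2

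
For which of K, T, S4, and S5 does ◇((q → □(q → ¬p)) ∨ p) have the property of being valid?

T-tableau for the negation ¬◇((q → □(q → ¬p)) ∨ p):
1. ¬◇((q → □(q → ¬p)) ∨ p), u
2. ¬((q → □(q → ¬p)) ∨ p), u
3. ¬(q → □(q → ¬p)), u
4. ¬p, u
5. q, u
6. ¬□(q → ¬p), u
7. ¬(q → ¬p), v
8. q, v
9. p, v
10. ¬((q → □(q → ¬p)) ∨ p), v
11. ¬(q → □(q → ¬p)), v
12. ¬p, v
Accessibility: uRu, uRv, vRv
Branch closes: p and ¬p both at v.
Every branch closes (one shown): valid in T, hence also in S4, S5 (every theorem of T is a theorem of S4 and S5).
K-tableau for the negation ¬◇((q → □(q → ¬p)) ∨ p):
1. ¬◇((q → □(q → ¬p)) ∨ p), u
Complete open branch: countermodel on a K-frame, so not valid in K.

T, S4, S5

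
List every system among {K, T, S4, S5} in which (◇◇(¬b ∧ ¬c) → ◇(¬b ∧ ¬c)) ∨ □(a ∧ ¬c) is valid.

S4-tableau for the negation ¬((◇◇(¬b ∧ ¬c) → ◇(¬b ∧ ¬c)) ∨ □(a ∧ ¬c)):
1. ¬((◇◇(¬b ∧ ¬c) → ◇(¬b ∧ ¬c)) ∨ □(a ∧ ¬c)), u
2. ¬(◇◇(¬b ∧ ¬c) → ◇(¬b ∧ ¬c)), u
3. ¬□(a ∧ ¬c), u
4. ◇◇(¬b ∧ ¬c), u
5. ¬◇(¬b ∧ ¬c), u
6. ¬(¬b ∧ ¬c), u
7. c, u
8. ¬(a ∧ ¬c), v
9. ¬(¬b ∧ ¬c), v
10. c, v
11. ◇(¬b ∧ ¬c), w
12. ¬(¬b ∧ ¬c), w
13. c, w
14. ¬b ∧ ¬c, x
15. ¬b, x
16. ¬c, x
17. ¬(¬b ∧ ¬c), x
18. c, x
Accessibility: uRu, uRv, uRw, uRx, vRv, wRw, wRx, xRx
Branch closes: c and ¬c both at x.
Every branch closes (one shown): valid in S4, hence also in S5 (every theorem of S4 is a theorem of S5).
T-tableau for the negation ¬((◇◇(¬b ∧ ¬c) → ◇(¬b ∧ ¬c)) ∨ □(a ∧ ¬c)):
1. ¬((◇◇(¬b ∧ ¬c) → ◇(¬b ∧ ¬c)) ∨ □(a ∧ ¬c)), u
2. ¬(◇◇(¬b ∧ ¬c) → ◇(¬b ∧ ¬c)), u
3. ¬□(a ∧ ¬c), u
4. ◇◇(¬b ∧ ¬c), u
5. ¬◇(¬b ∧ ¬c), u
6. ¬(¬b ∧ ¬c), u
7. c, u
8. ¬(a ∧ ¬c), v
9. ¬(¬b ∧ ¬c), v
10. c, v
11. ◇(¬b ∧ ¬c), w
12. ¬(¬b ∧ ¬c), w
13. c, w
14. ¬b ∧ ¬c, x
15. ¬b, x
16. ¬c, x
Accessibility: uRu, uRv, uRw, vRv, wRw, wRx, xRx
Complete open branch: countermodel on a T-frame, so not valid in T, nor in K (the same frame is also a K-frame).

S4, S5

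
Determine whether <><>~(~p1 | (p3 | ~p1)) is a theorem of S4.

No, not valid

Tableau for the negation ~<><>~(~p1 | (p3 | ~p1)):
1. ~<><>~(~p1 | (p3 | ~p1)), 0
2. ~<>~(~p1 | (p3 | ~p1)), 0
3. ~p1 | (p3 | ~p1), 0
4. p3 | ~p1, 0
5. ~p1, 0
Accessibility: 0R0
The negation has an open branch (countermodel exists).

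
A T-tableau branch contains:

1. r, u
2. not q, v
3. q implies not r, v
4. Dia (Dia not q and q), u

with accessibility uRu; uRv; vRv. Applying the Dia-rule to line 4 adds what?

a fresh world w with uRw, and Dia not q and q at w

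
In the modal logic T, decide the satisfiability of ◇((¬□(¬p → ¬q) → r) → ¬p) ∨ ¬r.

Yes, satisfiable

1. ◇((¬□(¬p → ¬q) → r) → ¬p) ∨ ¬r, u
2. ¬r, u
Accessibility: uRu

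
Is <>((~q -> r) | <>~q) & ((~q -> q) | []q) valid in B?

Tableau for the negation ~(<>((~q -> r) | <>~q) & ((~q -> q) | []q)):
1. ~(<>((~q -> r) | <>~q) & ((~q -> q) | []q)), u
2. ~((~q -> q) | []q), u   [~&-rule on 1 (branches; this branch)]
3. ~(~q -> q), u   [~|-rule on 2]
4. ~[]q, u   [~|-rule on 2]
5. ~q, u   [~->-rule on 3]
6. ~q, v   [~[]-rule on 4: fresh world v, uRv]
Accessibility: uRu, uRv, vRu, vRv
The negation has an open branch (countermodel exists).

Not valid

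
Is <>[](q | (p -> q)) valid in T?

Tableau for the negation ~<>[](q | (p -> q)):
1. ~<>[](q | (p -> q)), u
2. ~[](q | (p -> q)), u   [~<>-rule on 1 via uRu]
3. ~(q | (p -> q)), v   [~[]-rule on 2: fresh world v, uRv]
4. ~q, v   [~|-rule on 3]
5. ~(p -> q), v   [~|-rule on 3]
6. p, v   [~->-rule on 5]
7. ~[](q | (p -> q)), v   [~<>-rule on 1 via uRv]
8. ~(q | (p -> q)), w   [~[]-rule on 7: fresh world w, vRw]
9. ~q, w   [~|-rule on 8]
10. ~(p -> q), w   [~|-rule on 8]
11. p, w   [~->-rule on 10]
Accessibility: uRu, uRv, vRv, vRw, wRw
The negation has an open branch (countermodel exists).

No, not valid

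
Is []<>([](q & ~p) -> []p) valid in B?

Tableau for the negation ~[]<>([](q & ~p) -> []p):
1. ~[]<>([](q & ~p) -> []p), w0
2. ~<>([](q & ~p) -> []p), w1
3. ~([](q & ~p) -> []p), w0
4. [](q & ~p), w0
5. ~[]p, w0
6. ~([](q & ~p) -> []p), w1
7. [](q & ~p), w1
8. ~[]p, w1
9. q & ~p, w0
10. q, w0
11. ~p, w0
12. q & ~p, w1
13. q, w1
14. ~p, w1
15. ~p, w2
16. q & ~p, w2
17. q, w2
18. ~p, w3
19. ~([](q & ~p) -> []p), w3
20. [](q & ~p), w3
21. ~[]p, w3
22. q & ~p, w3
23. q, w3
24. ~p, w4
25. q & ~p, w4
26. q, w4
Accessibility: w0Rw0, w0Rw1, w0Rw2, w1Rw0, w1Rw1, w1Rw3, w2Rw0, w2Rw2, w3Rw1, w3Rw3, w3Rw4, w4Rw3, w4Rw4
The negation has an open branch (countermodel exists).

No, not valid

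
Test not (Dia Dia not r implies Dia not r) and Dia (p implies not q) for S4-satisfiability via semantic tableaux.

1. not (Dia Dia not r implies Dia not r) and Dia (p implies not q), 0
2. not (Dia Dia not r implies Dia not r), 0
3. Dia (p implies not q), 0
4. Dia Dia not r, 0
5. not Dia not r, 0
6. r, 0
7. p implies not q, 1
8. r, 1
9. not q, 1
10. Dia not r, 2
11. r, 2
12. not r, 3
13. r, 3
Accessibility: 0R0, 0R1, 0R2, 0R3, 1R1, 2R2, 2R3, 3R3
Branch closes: r and not r both at 3.
All branches of the tableau close; one closing branch shown above.

Unsatisfiable (every branch closes)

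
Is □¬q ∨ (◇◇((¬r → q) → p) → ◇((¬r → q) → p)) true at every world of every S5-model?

Tableau for the negation ¬(□¬q ∨ (◇◇((¬r → q) → p) → ◇((¬r → q) → p))):
1. ¬(□¬q ∨ (◇◇((¬r → q) → p) → ◇((¬r → q) → p))), u
2. ¬□¬q, u   [¬∨-rule on 1]
3. ¬(◇◇((¬r → q) → p) → ◇((¬r → q) → p)), u   [¬∨-rule on 1]
4. ◇◇((¬r → q) → p), u   [¬→-rule on 3]
5. ¬◇((¬r → q) → p), u   [¬→-rule on 3]
6. ¬((¬r → q) → p), u   [¬◇-rule on 5 via uRu]
7. ¬r → q, u   [¬→-rule on 6]
8. ¬p, u   [¬→-rule on 6]
9. q, u   [→-rule on 7 (branches; this branch)]
10. q, v   [¬□-rule on 2: fresh world v, uRv]
11. ¬((¬r → q) → p), v   [¬◇-rule on 5 via uRv]
12. ¬r → q, v   [¬→-rule on 11]
13. ¬p, v   [¬→-rule on 11]
14. ◇((¬r → q) → p), w   [◇-rule on 4: fresh world w, uRw]
15. ¬((¬r → q) → p), w   [¬◇-rule on 5 via uRw]
16. ¬r → q, w   [¬→-rule on 15]
17. ¬p, w   [¬→-rule on 15]
18. q, w   [→-rule on 16 (branches; this branch)]
19. (¬r → q) → p, x   [◇-rule on 14: fresh world x, wRx]
20. ¬((¬r → q) → p), x   [¬◇-rule on 5 via uRx]
21. ¬r → q, x   [¬→-rule on 20]
22. ¬p, x   [¬→-rule on 20]
23. ¬(¬r → q), x   [→-rule on 19 (branches; this branch)]
24. ¬r, x   [¬→-rule on 23]
25. ¬q, x   [¬→-rule on 23]
26. q, x   [→-rule on 21 (branches; this branch)]
Accessibility: uRu, uRv, uRw, uRx, vRu, vRv, vRw, vRx, wRu, wRv, wRw, wRx, xRu, xRv, xRw, xRx
Branch closes: q and ¬q both at x.
Every branch of the negation's tableau closes; the branch above is one of them.

Valid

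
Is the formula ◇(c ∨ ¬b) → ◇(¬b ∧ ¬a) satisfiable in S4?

1. ◇(c ∨ ¬b) → ◇(¬b ∧ ¬a), u
2. ◇(¬b ∧ ¬a), u
3. ¬b ∧ ¬a, v
4. ¬b, v
5. ¬a, v
Accessibility: uRu, uRv, vRv

Yes, satisfiable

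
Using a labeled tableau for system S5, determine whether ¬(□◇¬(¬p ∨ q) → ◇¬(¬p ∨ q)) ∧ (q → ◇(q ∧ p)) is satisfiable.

1. ¬(□◇¬(¬p ∨ q) → ◇¬(¬p ∨ q)) ∧ (q → ◇(q ∧ p)), 0
2. ¬(□◇¬(¬p ∨ q) → ◇¬(¬p ∨ q)), 0
3. q → ◇(q ∧ p), 0
4. □◇¬(¬p ∨ q), 0
5. ¬◇¬(¬p ∨ q), 0
6. ◇¬(¬p ∨ q), 0
7. ¬p ∨ q, 0
8. ◇(q ∧ p), 0
9. q, 0
10. ¬(¬p ∨ q), 1
11. p, 1
12. ¬q, 1
13. ◇¬(¬p ∨ q), 1
14. ¬p ∨ q, 1
15. q, 1
Accessibility: 0R0, 0R1, 1R0, 1R1
Branch closes: q and ¬q both at 1.
All branches of the tableau close; one closing branch shown above.

Unsatisfiable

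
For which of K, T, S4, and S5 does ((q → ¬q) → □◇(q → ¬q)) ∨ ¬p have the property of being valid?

S5

S4-tableau for the negation ¬(((q → ¬q) → □◇(q → ¬q)) ∨ ¬p):
1. ¬(((q → ¬q) → □◇(q → ¬q)) ∨ ¬p), w0
2. ¬((q → ¬q) → □◇(q → ¬q)), w0
3. p, w0
4. q → ¬q, w0
5. ¬□◇(q → ¬q), w0
6. ¬q, w0
7. ¬◇(q → ¬q), w1
8. ¬(q → ¬q), w1
9. q, w1
Accessibility: w0Rw0, w0Rw1, w1Rw1
Complete open branch: countermodel on an S4-frame, so not valid in S4, nor in K, T (the same frame is also a K-frame and a T-frame).
S5-tableau for the negation ¬(((q → ¬q) → □◇(q → ¬q)) ∨ ¬p):
1. ¬(((q → ¬q) → □◇(q → ¬q)) ∨ ¬p), w0
2. ¬((q → ¬q) → □◇(q → ¬q)), w0
3. p, w0
4. q → ¬q, w0
5. ¬□◇(q → ¬q), w0
6. ¬q, w0
7. ¬◇(q → ¬q), w1
8. ¬(q → ¬q), w0
9. q, w0
Accessibility: w0Rw0, w0Rw1, w1Rw0, w1Rw1
Branch closes: q and ¬q both at w0.
Every branch closes (one shown): valid in S5.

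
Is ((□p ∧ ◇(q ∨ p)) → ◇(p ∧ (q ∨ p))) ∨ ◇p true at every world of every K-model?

Valid

Tableau for the negation ¬(((□p ∧ ◇(q ∨ p)) → ◇(p ∧ (q ∨ p))) ∨ ◇p):
1. ¬(((□p ∧ ◇(q ∨ p)) → ◇(p ∧ (q ∨ p))) ∨ ◇p), 0
2. ¬((□p ∧ ◇(q ∨ p)) → ◇(p ∧ (q ∨ p))), 0
3. ¬◇p, 0
4. □p ∧ ◇(q ∨ p), 0
5. ¬◇(p ∧ (q ∨ p)), 0
6. □p, 0
7. ◇(q ∨ p), 0
8. q ∨ p, 1
9. ¬p, 1
10. ¬(p ∧ (q ∨ p)), 1
11. p, 1
Accessibility: 0R1
Branch closes: p and ¬p both at 1.
All branches of the negation close; one closing branch shown above.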